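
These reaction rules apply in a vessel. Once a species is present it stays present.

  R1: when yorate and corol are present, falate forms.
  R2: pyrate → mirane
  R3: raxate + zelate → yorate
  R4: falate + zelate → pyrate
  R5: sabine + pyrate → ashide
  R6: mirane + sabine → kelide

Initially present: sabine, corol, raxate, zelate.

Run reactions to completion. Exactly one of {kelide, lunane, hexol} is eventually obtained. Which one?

raxate and zelate present → yorate forms (R3).
yorate and corol present → falate forms (R1).
falate and zelate present → pyrate forms (R4).
pyrate present → mirane forms (R2).
mirane and sabine present → kelide forms (R6).
No rule produces hexol, and it is not given. No rule produces lunane, and it is not given.

kelide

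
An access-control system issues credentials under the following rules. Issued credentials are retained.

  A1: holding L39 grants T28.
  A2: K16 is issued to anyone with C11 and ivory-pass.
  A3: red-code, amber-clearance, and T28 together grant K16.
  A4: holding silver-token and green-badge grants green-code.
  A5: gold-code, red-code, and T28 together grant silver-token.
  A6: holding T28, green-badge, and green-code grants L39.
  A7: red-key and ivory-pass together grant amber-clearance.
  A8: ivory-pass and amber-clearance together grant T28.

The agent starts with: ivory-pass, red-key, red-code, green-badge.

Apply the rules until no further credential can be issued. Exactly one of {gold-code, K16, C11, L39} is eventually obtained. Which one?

Holding red-key and ivory-pass grants amber-clearance (A7).
Holding ivory-pass and amber-clearance grants T28 (A8).
Holding red-code, amber-clearance, and T28 grants K16 (A3).
No rule produces gold-code, and it is not given. No rule produces C11, and it is not given. L39 would need T28, green-badge, and green-code (A6), but green-code is never granted.

K16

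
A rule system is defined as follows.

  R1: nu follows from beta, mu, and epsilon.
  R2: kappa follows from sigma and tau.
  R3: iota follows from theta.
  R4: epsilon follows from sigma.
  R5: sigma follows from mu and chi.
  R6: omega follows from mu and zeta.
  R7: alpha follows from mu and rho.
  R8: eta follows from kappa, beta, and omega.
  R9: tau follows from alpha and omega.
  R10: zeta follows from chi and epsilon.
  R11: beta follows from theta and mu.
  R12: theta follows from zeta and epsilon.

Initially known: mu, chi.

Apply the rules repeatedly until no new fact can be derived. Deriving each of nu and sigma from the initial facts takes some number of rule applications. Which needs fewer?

sigma

sigma: From mu and chi, R5 gives sigma. [1 rule application]
nu: mu and chi hold, so sigma follows (R5). From sigma, R4 gives epsilon. From chi and epsilon, R10 gives zeta. From zeta and epsilon, R12 gives theta. theta and mu hold, so beta follows (R11). From beta, mu, and epsilon, R1 gives nu. [6 rule applications]
sigma needs fewer.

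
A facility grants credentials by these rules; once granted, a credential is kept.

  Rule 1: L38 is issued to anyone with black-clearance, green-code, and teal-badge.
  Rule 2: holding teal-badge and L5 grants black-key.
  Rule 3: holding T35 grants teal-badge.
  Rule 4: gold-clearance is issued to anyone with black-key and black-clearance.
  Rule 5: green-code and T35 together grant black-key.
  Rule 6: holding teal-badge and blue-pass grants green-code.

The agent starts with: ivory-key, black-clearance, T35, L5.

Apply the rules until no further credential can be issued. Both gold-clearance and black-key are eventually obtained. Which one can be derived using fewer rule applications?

black-key

black-key: Holding T35 grants teal-badge (Rule 3). Holding teal-badge and L5 grants black-key (Rule 2). [2 rule applications]
gold-clearance: Holding T35 grants teal-badge (Rule 3). Holding teal-badge and L5 grants black-key (Rule 2). Holding black-key and black-clearance grants gold-clearance (Rule 4). [3 rule applications]
black-key needs fewer.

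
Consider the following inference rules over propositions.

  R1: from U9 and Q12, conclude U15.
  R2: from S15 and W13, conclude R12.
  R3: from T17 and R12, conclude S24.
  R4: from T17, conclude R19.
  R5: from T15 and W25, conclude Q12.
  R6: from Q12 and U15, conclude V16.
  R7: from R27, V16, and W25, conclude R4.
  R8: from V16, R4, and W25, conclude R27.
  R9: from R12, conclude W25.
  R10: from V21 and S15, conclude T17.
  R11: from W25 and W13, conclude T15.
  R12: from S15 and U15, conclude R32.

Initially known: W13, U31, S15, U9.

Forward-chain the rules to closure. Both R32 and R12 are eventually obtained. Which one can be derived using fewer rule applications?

R12

R12: S15 and W13 hold, so R12 follows (R2). [1 rule application]
R32: S15 and W13 hold, so R12 follows (R2). From R12, R9 gives W25. From W25 and W13, R11 gives T15. T15 and W25 hold, so Q12 follows (R5). U9 and Q12 hold, so U15 follows (R1). From S15 and U15, R12 gives R32. [6 rule applications]
R12 needs fewer.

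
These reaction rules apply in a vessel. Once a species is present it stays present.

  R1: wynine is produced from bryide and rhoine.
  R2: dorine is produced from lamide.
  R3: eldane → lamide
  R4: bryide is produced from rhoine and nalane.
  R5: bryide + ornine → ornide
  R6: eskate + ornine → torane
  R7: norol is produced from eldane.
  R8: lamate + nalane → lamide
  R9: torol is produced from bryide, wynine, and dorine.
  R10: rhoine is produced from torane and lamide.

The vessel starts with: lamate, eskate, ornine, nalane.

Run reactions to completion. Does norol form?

No

norol would need eldane (R7), but eldane never forms.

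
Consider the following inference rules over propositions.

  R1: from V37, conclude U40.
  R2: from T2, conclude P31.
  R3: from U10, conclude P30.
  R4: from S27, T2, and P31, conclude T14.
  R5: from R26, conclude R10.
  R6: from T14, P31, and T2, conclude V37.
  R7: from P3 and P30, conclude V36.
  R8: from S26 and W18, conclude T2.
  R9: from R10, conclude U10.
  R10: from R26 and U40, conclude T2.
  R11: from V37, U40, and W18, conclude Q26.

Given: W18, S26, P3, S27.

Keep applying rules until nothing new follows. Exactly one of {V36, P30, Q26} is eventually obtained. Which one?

Q26

From S26 and W18, R8 gives T2.
From T2, R2 gives P31.
From S27, T2, and P31, R4 gives T14.
T14, P31, and T2 hold, so V37 follows (R6).
V37 holds, so U40 follows (R1).
V37, U40, and W18 hold, so Q26 follows (R11).
V36 would need P3 and P30 (R7), but P30 is never established. P30 would need U10 (R3), but U10 is never established.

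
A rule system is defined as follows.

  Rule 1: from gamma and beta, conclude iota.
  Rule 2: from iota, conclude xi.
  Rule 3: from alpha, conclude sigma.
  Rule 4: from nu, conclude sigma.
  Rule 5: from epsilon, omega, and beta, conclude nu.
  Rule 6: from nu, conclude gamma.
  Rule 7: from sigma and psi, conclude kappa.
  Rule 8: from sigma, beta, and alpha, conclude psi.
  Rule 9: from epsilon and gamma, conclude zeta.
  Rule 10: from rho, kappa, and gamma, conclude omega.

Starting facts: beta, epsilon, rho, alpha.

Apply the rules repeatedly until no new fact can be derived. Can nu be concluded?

nu would need epsilon, omega, and beta (Rule 5), but omega is never established.

No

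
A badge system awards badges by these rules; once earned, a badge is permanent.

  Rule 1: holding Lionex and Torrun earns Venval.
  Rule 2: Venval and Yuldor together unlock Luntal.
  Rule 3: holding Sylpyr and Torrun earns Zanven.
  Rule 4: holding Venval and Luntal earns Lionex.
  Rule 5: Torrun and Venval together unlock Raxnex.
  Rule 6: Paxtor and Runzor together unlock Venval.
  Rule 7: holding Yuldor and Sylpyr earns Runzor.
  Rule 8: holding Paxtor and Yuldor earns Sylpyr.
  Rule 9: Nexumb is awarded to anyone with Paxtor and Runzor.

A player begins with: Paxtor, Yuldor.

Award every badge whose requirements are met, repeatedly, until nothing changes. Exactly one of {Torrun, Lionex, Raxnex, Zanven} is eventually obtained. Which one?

Lionex

With Paxtor and Yuldor, Sylpyr is earned (Rule 8).
With Yuldor and Sylpyr, Runzor is earned (Rule 7).
With Paxtor and Runzor, Venval is earned (Rule 6).
With Venval and Yuldor, Luntal is earned (Rule 2).
With Venval and Luntal, Lionex is earned (Rule 4).
No rule produces Torrun, and it is not given. Raxnex would need Torrun and Venval (Rule 5), but Torrun is never earned. Zanven would need Sylpyr and Torrun (Rule 3), but Torrun is never earned.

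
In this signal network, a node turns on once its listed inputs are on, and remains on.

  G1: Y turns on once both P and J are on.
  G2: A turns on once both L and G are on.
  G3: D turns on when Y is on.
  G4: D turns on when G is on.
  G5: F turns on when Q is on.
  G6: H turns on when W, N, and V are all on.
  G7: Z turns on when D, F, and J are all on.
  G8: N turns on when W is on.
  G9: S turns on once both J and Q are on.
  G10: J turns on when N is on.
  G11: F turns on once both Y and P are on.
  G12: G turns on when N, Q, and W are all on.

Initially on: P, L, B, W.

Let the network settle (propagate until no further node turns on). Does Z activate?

G8: W on → N on.
N is on, so J turns on (G10).
G1: P and J on → Y on.
G11: Y and P on → F on.
Y is on, so D turns on (G3).
G7: D, F, and J on → Z on.

Yes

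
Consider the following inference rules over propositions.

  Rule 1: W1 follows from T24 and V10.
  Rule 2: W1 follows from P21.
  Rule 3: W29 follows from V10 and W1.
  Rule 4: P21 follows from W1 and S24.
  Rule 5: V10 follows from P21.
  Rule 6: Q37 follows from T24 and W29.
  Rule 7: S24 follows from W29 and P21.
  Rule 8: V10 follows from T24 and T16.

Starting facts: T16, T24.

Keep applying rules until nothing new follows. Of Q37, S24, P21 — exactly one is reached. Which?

T24 and T16 hold, so V10 follows (Rule 8).
T24 and V10 hold, so W1 follows (Rule 1).
From V10 and W1, Rule 3 gives W29.
From T24 and W29, Rule 6 gives Q37.
S24 would need W29 and P21 (Rule 7), but P21 is never established. P21 would need W1 and S24 (Rule 4), but S24 is never established.

Q37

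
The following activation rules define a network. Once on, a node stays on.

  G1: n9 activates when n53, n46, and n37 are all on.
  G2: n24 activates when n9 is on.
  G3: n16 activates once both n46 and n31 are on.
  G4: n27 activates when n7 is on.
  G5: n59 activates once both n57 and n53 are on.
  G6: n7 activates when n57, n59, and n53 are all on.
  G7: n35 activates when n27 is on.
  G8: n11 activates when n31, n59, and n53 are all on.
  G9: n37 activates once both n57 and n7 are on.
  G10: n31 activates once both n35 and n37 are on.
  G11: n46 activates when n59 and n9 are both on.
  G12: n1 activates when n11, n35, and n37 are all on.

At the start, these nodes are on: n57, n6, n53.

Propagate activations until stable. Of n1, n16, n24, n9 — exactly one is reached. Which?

n1

G5: n57 and n53 on → n59 on.
n57, n59, and n53 are on, so n7 activates (G6).
G4: n7 on → n27 on.
n57 and n7 are on, so n37 activates (G9).
G7: n27 on → n35 on.
n35 and n37 are on, so n31 activates (G10).
n31, n59, and n53 are on, so n11 activates (G8).
n11, n35, and n37 are on, so n1 activates (G12).
n16 would need n46 and n31 (G3), but n46 never turns on. n24 would need n9 (G2), but n9 never turns on. n9 would need n53, n46, and n37 (G1), but n46 never turns on.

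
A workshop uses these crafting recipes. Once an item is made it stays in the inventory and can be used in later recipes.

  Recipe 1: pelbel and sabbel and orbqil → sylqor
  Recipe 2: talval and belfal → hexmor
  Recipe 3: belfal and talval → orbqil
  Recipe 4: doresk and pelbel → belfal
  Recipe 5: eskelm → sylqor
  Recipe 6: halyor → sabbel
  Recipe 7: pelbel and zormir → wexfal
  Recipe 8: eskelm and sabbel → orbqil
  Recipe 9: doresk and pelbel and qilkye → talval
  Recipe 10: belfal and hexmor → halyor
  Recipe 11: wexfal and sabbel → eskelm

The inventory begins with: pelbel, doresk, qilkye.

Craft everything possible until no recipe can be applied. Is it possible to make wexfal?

No

wexfal would need pelbel and zormir (Recipe 7), but zormir is never obtained.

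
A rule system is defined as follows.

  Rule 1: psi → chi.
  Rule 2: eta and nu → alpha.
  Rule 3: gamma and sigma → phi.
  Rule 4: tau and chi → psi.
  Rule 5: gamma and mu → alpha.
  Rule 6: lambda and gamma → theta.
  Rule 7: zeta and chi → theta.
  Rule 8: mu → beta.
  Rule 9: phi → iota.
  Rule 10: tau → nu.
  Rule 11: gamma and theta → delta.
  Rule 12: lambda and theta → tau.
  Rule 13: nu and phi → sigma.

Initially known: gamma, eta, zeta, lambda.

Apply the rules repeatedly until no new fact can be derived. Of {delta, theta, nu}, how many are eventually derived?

3

From lambda and gamma, Rule 6 gives theta.
lambda and theta hold, so tau follows (Rule 12).
From gamma and theta, Rule 11 gives delta.
tau holds, so nu follows (Rule 10).
delta: reached.
theta: reached.
nu: reached.
All 3 are reached.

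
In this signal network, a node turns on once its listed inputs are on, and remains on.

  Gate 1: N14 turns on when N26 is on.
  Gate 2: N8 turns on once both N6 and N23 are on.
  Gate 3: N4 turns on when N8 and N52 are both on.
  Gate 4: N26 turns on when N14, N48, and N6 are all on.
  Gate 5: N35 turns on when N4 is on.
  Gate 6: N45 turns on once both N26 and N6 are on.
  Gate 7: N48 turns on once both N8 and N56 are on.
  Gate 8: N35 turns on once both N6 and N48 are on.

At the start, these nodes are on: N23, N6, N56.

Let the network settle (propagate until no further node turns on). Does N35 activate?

Yes

Gate 2: N6 and N23 on → N8 on.
N8 and N56 are on, so N48 turns on (Gate 7).
N6 and N48 are on, so N35 turns on (Gate 8).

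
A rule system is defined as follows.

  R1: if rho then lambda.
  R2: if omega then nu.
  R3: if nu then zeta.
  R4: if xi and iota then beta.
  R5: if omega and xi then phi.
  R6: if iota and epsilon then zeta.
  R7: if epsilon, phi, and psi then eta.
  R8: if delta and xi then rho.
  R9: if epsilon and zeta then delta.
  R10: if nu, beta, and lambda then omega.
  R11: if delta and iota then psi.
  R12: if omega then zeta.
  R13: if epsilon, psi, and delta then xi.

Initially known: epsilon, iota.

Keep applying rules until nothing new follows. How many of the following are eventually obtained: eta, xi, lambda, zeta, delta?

4

iota and epsilon hold, so zeta follows (R6).
From epsilon and zeta, R9 gives delta.
From delta and iota, R11 gives psi.
From epsilon, psi, and delta, R13 gives xi.
From delta and xi, R8 gives rho.
From rho, R1 gives lambda.
eta would need epsilon, phi, and psi (R7), but phi is never established.
xi: reached.
lambda: reached.
zeta: reached.
delta: reached.
Reached: xi, lambda, zeta, and delta — 4 of the 5.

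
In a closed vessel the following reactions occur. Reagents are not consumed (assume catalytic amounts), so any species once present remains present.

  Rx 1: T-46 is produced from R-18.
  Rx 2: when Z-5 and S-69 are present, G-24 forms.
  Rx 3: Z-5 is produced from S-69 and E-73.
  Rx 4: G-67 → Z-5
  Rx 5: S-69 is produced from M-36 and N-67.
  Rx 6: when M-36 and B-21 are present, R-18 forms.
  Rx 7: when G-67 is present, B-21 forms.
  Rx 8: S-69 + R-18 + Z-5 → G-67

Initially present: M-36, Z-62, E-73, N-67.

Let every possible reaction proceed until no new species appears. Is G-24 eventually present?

M-36 and N-67 present → S-69 forms (Rx 5).
S-69 and E-73 present → Z-5 forms (Rx 3).
Z-5 and S-69 present → G-24 forms (Rx 2).

Yes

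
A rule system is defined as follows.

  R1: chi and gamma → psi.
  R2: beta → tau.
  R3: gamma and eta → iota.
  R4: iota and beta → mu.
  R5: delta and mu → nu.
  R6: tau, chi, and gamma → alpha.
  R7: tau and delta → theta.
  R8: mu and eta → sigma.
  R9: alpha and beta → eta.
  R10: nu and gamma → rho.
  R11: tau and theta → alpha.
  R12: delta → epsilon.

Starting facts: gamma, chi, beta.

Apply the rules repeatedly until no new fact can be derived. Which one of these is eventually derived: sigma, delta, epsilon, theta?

From beta, R2 gives tau.
From tau, chi, and gamma, R6 gives alpha.
alpha and beta hold, so eta follows (R9).
From gamma and eta, R3 gives iota.
From iota and beta, R4 gives mu.
From mu and eta, R8 gives sigma.
epsilon would need delta (R12), but delta is never established. theta would need tau and delta (R7), but delta is never established. No rule produces delta, and it is not given.

sigma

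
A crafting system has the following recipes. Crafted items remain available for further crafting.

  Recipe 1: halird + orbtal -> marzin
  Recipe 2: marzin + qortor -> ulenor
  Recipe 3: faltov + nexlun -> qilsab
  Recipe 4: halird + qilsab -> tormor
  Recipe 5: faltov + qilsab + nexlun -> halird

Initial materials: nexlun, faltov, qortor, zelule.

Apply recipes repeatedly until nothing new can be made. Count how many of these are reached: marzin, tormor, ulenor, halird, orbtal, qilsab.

faltov + nexlun -> qilsab (Recipe 3).
Using Recipe 5, faltov, qilsab, and nexlun make halird.
halird + qilsab -> tormor (Recipe 4).
marzin would need halird and orbtal (Recipe 1), but orbtal is never obtained.
tormor: reached.
ulenor would need marzin and qortor (Recipe 2), but marzin is never obtained.
halird: reached.
No rule produces orbtal, and it is not given.
qilsab: reached.
Reached: tormor, halird, and qilsab — 3 of the 6.

3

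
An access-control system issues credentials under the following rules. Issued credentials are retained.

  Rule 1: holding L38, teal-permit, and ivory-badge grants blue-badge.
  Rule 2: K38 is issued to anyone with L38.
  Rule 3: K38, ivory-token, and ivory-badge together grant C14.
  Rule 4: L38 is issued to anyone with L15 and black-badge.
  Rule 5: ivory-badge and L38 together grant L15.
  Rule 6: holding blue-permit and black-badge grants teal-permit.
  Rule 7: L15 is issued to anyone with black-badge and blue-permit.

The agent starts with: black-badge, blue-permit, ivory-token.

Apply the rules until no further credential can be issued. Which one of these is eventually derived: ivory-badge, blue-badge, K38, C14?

K38

Holding black-badge and blue-permit grants L15 (Rule 7).
Holding L15 and black-badge grants L38 (Rule 4).
Holding L38 grants K38 (Rule 2).
No rule produces ivory-badge, and it is not given. C14 would need K38, ivory-token, and ivory-badge (Rule 3), but ivory-badge is never granted. blue-badge would need L38, teal-permit, and ivory-badge (Rule 1), but ivory-badge is never granted.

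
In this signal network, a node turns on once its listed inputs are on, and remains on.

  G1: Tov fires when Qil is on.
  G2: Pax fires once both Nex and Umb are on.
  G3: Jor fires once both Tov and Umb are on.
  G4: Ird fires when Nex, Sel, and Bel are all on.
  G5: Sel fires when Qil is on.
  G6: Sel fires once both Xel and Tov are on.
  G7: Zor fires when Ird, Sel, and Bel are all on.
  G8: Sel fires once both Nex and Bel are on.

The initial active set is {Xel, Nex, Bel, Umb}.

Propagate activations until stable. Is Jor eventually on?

No

Jor would need Tov and Umb (G3), but Tov never turns on.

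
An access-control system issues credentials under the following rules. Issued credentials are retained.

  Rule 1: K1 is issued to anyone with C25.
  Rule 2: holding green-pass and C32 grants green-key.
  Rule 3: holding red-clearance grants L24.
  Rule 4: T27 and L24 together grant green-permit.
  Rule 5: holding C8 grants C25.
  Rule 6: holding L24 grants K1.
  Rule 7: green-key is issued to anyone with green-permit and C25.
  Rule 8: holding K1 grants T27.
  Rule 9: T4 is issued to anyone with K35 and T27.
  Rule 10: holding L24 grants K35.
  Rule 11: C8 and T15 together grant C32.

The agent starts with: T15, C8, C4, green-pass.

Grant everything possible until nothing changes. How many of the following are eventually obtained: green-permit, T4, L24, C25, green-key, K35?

Holding C8 and T15 grants C32 (Rule 11).
Holding C8 grants C25 (Rule 5).
Holding green-pass and C32 grants green-key (Rule 2).
green-permit would need T27 and L24 (Rule 4), but L24 is never granted.
T4 would need K35 and T27 (Rule 9), but K35 is never granted.
L24 would need red-clearance (Rule 3), but red-clearance is never granted.
C25: reached.
green-key: reached.
K35 would need L24 (Rule 10), but L24 is never granted.
Reached: C25 and green-key — 2 of the 6.

2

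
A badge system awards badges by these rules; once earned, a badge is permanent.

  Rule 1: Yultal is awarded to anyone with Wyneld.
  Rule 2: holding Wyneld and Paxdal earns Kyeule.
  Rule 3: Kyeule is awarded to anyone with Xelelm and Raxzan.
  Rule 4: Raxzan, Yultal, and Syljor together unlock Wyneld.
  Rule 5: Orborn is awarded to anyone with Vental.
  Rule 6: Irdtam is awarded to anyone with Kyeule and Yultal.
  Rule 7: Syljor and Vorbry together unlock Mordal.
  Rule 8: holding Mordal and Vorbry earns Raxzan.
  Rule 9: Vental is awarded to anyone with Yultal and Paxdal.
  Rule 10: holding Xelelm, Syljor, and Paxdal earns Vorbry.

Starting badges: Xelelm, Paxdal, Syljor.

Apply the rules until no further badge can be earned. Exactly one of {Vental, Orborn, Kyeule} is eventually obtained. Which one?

With Xelelm, Syljor, and Paxdal, Vorbry is earned (Rule 10).
With Syljor and Vorbry, Mordal is earned (Rule 7).
With Mordal and Vorbry, Raxzan is earned (Rule 8).
With Xelelm and Raxzan, Kyeule is earned (Rule 3).
Orborn would need Vental (Rule 5), but Vental is never earned. Vental would need Yultal and Paxdal (Rule 9), but Yultal is never earned.

Kyeule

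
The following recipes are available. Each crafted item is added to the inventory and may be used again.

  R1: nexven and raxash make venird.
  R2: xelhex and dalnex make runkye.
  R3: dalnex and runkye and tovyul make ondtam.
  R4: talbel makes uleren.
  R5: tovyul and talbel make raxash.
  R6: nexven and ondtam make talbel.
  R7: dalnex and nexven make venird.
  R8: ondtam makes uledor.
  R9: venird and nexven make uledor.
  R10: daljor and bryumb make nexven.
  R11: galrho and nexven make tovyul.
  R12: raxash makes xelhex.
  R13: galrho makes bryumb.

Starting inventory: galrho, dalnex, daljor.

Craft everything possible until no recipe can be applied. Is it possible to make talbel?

No

talbel would need nexven and ondtam (R6), but ondtam is never obtained.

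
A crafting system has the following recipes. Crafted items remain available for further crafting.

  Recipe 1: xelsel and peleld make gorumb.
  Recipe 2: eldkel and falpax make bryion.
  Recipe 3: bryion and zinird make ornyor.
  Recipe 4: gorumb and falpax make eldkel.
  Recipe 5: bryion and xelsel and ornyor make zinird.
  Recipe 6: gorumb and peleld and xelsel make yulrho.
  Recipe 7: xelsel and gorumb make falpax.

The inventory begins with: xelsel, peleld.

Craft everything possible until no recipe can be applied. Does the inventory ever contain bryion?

Yes

Using Recipe 1, xelsel and peleld make gorumb.
Using Recipe 7, xelsel and gorumb make falpax.
Using Recipe 4, gorumb and falpax make eldkel.
Using Recipe 2, eldkel and falpax make bryion.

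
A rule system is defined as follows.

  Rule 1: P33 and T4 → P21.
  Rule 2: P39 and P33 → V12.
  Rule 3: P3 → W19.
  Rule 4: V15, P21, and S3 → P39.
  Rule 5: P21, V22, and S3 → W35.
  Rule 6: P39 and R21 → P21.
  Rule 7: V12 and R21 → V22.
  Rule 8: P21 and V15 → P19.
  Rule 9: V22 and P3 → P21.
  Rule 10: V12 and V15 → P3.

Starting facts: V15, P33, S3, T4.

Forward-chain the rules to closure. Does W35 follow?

W35 would need P21, V22, and S3 (Rule 5), but V22 is never established.

No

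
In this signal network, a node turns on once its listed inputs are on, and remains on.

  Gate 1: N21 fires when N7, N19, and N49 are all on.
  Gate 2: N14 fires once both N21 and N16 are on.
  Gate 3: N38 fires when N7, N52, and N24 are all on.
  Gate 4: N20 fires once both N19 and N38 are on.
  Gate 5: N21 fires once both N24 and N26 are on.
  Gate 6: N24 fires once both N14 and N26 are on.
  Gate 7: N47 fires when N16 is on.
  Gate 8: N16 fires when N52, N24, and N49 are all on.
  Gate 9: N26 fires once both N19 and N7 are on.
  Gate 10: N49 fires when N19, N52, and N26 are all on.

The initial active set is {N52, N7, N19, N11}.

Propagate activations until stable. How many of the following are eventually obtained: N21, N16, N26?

Gate 9: N19 and N7 on → N26 on.
Gate 10: N19, N52, and N26 on → N49 on.
Gate 1: N7, N19, and N49 on → N21 on.
N21: reached.
N16 would need N52, N24, and N49 (Gate 8), but N24 never turns on.
N26: reached.
Reached: N21 and N26 — 2 of the 3.

2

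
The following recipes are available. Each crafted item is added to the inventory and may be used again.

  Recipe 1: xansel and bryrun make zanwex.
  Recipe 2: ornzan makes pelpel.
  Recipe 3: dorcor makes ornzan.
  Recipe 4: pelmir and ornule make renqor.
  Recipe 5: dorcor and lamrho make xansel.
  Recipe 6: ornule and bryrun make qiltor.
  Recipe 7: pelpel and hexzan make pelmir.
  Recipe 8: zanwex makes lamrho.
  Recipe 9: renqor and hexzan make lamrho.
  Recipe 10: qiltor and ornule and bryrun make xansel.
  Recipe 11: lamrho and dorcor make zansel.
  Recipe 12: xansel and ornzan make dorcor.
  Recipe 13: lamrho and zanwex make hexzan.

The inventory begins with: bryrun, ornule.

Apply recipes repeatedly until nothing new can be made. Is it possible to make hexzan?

Using Recipe 6, ornule and bryrun make qiltor.
qiltor and ornule and bryrun → xansel (Recipe 10).
Using Recipe 1, xansel and bryrun make zanwex.
zanwex → lamrho (Recipe 8).
lamrho and zanwex → hexzan (Recipe 13).

Yes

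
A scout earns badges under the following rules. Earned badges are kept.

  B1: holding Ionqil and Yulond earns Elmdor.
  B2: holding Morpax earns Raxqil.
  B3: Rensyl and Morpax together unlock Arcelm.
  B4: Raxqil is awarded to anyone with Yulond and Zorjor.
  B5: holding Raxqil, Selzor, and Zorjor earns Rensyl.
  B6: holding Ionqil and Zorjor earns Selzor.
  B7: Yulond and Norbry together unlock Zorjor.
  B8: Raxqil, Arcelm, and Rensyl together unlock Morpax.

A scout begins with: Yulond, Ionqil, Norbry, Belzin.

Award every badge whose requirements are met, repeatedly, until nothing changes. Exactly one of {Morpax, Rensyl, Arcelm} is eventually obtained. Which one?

Rensyl

With Yulond and Norbry, Zorjor is earned (B7).
With Ionqil and Zorjor, Selzor is earned (B6).
With Yulond and Zorjor, Raxqil is earned (B4).
With Raxqil, Selzor, and Zorjor, Rensyl is earned (B5).
Arcelm would need Rensyl and Morpax (B3), but Morpax is never earned. Morpax would need Raxqil, Arcelm, and Rensyl (B8), but Arcelm is never earned.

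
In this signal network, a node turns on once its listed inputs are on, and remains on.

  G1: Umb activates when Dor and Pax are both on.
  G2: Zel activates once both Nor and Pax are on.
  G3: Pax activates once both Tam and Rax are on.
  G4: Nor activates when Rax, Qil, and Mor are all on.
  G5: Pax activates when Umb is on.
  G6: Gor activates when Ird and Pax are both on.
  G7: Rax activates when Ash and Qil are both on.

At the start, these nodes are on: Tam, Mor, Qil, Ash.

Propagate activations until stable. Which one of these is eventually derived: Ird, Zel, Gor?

Ash and Qil are on, so Rax activates (G7).
G3: Tam and Rax on → Pax on.
G4: Rax, Qil, and Mor on → Nor on.
Nor and Pax are on, so Zel activates (G2).
No rule produces Ird, and it is not given. Gor would need Ird and Pax (G6), but Ird never turns on.

Zel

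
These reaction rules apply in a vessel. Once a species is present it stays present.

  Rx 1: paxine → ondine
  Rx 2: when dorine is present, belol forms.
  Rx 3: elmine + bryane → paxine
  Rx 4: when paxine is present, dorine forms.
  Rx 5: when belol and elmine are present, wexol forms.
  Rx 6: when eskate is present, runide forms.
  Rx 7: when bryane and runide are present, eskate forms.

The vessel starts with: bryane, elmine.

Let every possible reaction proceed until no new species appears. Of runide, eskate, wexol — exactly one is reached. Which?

elmine and bryane present → paxine forms (Rx 3).
paxine present → dorine forms (Rx 4).
dorine present → belol forms (Rx 2).
belol and elmine present → wexol forms (Rx 5).
eskate would need bryane and runide (Rx 7), but runide never forms. runide would need eskate (Rx 6), but eskate never forms.

wexol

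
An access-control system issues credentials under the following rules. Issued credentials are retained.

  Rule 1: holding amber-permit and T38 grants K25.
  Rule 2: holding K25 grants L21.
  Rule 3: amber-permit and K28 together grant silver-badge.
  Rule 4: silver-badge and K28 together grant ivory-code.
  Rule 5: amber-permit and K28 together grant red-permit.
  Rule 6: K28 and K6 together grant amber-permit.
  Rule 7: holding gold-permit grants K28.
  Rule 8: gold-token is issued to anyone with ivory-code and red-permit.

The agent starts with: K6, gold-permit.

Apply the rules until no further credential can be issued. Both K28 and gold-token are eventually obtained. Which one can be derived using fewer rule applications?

K28

K28: Holding gold-permit grants K28 (Rule 7). [1 rule application]
gold-token: Holding gold-permit grants K28 (Rule 7). Holding K28 and K6 grants amber-permit (Rule 6). Holding amber-permit and K28 grants silver-badge (Rule 3). Holding amber-permit and K28 grants red-permit (Rule 5). Holding silver-badge and K28 grants ivory-code (Rule 4). Holding ivory-code and red-permit grants gold-token (Rule 8). [6 rule applications]
K28 needs fewer.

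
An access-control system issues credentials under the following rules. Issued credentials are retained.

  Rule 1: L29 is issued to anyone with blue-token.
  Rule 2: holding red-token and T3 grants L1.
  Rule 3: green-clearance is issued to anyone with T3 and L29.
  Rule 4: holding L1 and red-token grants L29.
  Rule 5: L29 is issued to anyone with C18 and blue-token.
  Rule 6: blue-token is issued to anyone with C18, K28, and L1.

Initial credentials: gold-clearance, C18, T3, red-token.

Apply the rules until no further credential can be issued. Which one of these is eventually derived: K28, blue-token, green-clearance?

Holding red-token and T3 grants L1 (Rule 2).
Holding L1 and red-token grants L29 (Rule 4).
Holding T3 and L29 grants green-clearance (Rule 3).
blue-token would need C18, K28, and L1 (Rule 6), but K28 is never granted. No rule produces K28, and it is not given.

green-clearance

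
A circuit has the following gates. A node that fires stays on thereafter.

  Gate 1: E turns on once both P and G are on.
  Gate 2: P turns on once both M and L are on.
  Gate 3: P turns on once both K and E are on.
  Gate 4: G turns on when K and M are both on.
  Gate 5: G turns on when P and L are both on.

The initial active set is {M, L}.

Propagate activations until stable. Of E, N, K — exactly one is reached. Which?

Gate 2: M and L on → P on.
Gate 5: P and L on → G on.
P and G are on, so E turns on (Gate 1).
No rule produces N, and it is not given. No rule produces K, and it is not given.

E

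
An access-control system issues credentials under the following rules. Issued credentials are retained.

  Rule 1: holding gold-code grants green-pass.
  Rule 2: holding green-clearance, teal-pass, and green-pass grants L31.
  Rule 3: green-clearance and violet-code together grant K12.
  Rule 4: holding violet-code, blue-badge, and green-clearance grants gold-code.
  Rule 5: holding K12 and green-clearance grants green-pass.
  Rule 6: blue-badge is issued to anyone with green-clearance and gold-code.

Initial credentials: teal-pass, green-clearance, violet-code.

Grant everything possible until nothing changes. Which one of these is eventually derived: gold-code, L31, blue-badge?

Holding green-clearance and violet-code grants K12 (Rule 3).
Holding K12 and green-clearance grants green-pass (Rule 5).
Holding green-clearance, teal-pass, and green-pass grants L31 (Rule 2).
blue-badge would need green-clearance and gold-code (Rule 6), but gold-code is never granted. gold-code would need violet-code, blue-badge, and green-clearance (Rule 4), but blue-badge is never granted.

L31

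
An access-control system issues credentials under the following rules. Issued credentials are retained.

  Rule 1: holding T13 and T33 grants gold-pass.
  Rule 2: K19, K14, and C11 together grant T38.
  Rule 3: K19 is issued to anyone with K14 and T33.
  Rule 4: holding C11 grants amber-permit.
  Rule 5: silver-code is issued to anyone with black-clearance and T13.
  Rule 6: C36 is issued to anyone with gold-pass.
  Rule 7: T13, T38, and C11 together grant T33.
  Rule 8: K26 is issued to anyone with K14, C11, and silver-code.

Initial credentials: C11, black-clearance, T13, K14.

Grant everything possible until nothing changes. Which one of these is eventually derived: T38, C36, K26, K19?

K26

Holding black-clearance and T13 grants silver-code (Rule 5).
Holding K14, C11, and silver-code grants K26 (Rule 8).
K19 would need K14 and T33 (Rule 3), but T33 is never granted. T38 would need K19, K14, and C11 (Rule 2), but K19 is never granted. C36 would need gold-pass (Rule 6), but gold-pass is never granted.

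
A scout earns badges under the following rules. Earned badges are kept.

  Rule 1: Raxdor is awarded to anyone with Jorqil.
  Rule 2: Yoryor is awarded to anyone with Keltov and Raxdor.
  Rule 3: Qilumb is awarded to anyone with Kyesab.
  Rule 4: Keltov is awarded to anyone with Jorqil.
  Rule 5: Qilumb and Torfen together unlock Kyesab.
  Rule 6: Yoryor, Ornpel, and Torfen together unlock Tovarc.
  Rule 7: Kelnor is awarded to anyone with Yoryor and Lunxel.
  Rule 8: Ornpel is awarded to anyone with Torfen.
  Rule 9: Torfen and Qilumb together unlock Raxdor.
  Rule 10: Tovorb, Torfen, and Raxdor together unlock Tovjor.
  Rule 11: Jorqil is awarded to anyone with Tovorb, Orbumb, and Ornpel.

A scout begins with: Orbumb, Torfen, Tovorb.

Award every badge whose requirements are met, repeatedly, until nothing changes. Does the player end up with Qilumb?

No

Qilumb would need Kyesab (Rule 3), but Kyesab is never earned.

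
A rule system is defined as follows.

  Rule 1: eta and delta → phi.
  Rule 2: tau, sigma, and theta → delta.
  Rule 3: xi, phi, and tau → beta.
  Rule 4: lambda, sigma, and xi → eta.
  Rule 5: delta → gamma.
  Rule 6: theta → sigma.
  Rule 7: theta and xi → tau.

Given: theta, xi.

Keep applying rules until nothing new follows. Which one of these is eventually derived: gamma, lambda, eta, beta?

From theta and xi, Rule 7 gives tau.
From theta, Rule 6 gives sigma.
From tau, sigma, and theta, Rule 2 gives delta.
delta holds, so gamma follows (Rule 5).
No rule produces lambda, and it is not given. beta would need xi, phi, and tau (Rule 3), but phi is never established. eta would need lambda, sigma, and xi (Rule 4), but lambda is never established.

gamma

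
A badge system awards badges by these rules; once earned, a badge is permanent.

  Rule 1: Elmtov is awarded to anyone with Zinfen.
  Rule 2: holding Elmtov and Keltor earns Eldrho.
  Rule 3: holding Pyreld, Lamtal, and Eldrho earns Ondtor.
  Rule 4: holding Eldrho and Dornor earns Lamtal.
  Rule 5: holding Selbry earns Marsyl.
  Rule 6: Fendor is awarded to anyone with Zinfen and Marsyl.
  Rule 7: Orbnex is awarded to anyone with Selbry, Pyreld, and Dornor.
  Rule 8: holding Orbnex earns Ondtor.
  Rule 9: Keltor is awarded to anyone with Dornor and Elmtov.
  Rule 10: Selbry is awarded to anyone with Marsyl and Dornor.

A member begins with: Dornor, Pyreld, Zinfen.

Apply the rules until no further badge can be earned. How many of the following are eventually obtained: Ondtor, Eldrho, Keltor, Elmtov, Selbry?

With Zinfen, Elmtov is earned (Rule 1).
With Dornor and Elmtov, Keltor is earned (Rule 9).
With Elmtov and Keltor, Eldrho is earned (Rule 2).
With Eldrho and Dornor, Lamtal is earned (Rule 4).
With Pyreld, Lamtal, and Eldrho, Ondtor is earned (Rule 3).
Ondtor: reached.
Eldrho: reached.
Keltor: reached.
Elmtov: reached.
Selbry would need Marsyl and Dornor (Rule 10), but Marsyl is never earned.
Reached: Ondtor, Eldrho, Keltor, and Elmtov — 4 of the 5.

4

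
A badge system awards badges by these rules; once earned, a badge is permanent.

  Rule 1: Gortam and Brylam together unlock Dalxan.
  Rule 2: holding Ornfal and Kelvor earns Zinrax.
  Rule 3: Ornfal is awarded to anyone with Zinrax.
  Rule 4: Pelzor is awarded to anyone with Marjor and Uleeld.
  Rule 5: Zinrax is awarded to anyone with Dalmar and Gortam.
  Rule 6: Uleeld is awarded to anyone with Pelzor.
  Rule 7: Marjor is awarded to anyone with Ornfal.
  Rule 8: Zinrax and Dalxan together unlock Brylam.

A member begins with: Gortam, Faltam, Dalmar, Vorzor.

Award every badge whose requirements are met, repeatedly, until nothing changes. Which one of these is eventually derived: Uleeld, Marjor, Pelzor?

With Dalmar and Gortam, Zinrax is earned (Rule 5).
With Zinrax, Ornfal is earned (Rule 3).
With Ornfal, Marjor is earned (Rule 7).
Uleeld would need Pelzor (Rule 6), but Pelzor is never earned. Pelzor would need Marjor and Uleeld (Rule 4), but Uleeld is never earned.

Marjor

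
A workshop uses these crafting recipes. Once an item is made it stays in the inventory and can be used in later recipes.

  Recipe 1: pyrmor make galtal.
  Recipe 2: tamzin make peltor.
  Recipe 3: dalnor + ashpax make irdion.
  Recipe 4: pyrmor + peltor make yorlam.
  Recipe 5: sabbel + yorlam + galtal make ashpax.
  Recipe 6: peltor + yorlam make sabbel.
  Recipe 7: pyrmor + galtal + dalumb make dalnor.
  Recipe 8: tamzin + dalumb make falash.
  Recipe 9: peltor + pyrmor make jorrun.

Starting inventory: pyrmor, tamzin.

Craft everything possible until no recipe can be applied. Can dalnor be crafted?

dalnor would need pyrmor, galtal, and dalumb (Recipe 7), but dalumb is never obtained.

No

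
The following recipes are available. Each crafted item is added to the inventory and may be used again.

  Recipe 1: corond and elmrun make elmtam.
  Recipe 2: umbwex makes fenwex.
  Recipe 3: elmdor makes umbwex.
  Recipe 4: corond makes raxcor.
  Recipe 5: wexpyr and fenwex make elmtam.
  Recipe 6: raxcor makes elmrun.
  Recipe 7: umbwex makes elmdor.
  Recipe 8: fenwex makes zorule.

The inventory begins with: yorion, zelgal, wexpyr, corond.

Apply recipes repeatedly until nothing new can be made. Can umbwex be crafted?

No

umbwex would need elmdor (Recipe 3), but elmdor is never obtained.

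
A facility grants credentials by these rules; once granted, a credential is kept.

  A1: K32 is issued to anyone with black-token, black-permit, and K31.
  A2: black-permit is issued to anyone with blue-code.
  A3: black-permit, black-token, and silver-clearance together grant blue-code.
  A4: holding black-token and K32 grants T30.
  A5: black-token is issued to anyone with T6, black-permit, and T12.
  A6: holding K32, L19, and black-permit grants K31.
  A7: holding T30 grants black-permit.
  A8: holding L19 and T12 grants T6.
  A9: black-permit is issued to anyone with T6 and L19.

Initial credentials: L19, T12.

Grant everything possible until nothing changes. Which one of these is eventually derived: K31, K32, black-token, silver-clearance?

black-token

Holding L19 and T12 grants T6 (A8).
Holding T6 and L19 grants black-permit (A9).
Holding T6, black-permit, and T12 grants black-token (A5).
No rule produces silver-clearance, and it is not given. K32 would need black-token, black-permit, and K31 (A1), but K31 is never granted. K31 would need K32, L19, and black-permit (A6), but K32 is never granted.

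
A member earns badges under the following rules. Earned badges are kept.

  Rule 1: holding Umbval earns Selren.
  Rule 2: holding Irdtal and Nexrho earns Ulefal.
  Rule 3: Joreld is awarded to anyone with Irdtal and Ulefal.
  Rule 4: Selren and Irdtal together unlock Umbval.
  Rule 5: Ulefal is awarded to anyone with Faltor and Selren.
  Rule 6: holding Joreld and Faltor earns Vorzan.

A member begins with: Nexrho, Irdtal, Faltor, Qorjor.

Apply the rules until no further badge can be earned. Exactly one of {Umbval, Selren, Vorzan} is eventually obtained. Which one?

With Irdtal and Nexrho, Ulefal is earned (Rule 2).
With Irdtal and Ulefal, Joreld is earned (Rule 3).
With Joreld and Faltor, Vorzan is earned (Rule 6).
Umbval would need Selren and Irdtal (Rule 4), but Selren is never earned. Selren would need Umbval (Rule 1), but Umbval is never earned.

Vorzan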